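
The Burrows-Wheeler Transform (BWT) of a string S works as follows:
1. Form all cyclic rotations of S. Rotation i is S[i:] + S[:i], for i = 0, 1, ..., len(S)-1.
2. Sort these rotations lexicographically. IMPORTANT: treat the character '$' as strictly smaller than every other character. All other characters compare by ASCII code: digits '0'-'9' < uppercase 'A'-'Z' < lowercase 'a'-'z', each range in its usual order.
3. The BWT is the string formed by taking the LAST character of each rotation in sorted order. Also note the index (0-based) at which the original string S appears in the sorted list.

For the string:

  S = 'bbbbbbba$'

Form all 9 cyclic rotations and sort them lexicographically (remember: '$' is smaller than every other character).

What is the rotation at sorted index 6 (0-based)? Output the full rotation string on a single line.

All 9 rotations (rotation i = S[i:]+S[:i]):
  rot[0] = bbbbbbba$
  rot[1] = bbbbbba$b
  rot[2] = bbbbba$bb
  rot[3] = bbbba$bbb
  rot[4] = bbba$bbbb
  rot[5] = bba$bbbbb
  rot[6] = ba$bbbbbb
  rot[7] = a$bbbbbbb
  rot[8] = $bbbbbbba
Sorted (with $ < everything):
  sorted[0] = $bbbbbbba
  sorted[1] = a$bbbbbbb
  sorted[2] = ba$bbbbbb
  sorted[3] = bba$bbbbb
  sorted[4] = bbba$bbbb
  sorted[5] = bbbba$bbb
  sorted[6] = bbbbba$bb
  sorted[7] = bbbbbba$b
  sorted[8] = bbbbbbba$
sorted[6] = bbbbba$bb

Answer: bbbbba$bb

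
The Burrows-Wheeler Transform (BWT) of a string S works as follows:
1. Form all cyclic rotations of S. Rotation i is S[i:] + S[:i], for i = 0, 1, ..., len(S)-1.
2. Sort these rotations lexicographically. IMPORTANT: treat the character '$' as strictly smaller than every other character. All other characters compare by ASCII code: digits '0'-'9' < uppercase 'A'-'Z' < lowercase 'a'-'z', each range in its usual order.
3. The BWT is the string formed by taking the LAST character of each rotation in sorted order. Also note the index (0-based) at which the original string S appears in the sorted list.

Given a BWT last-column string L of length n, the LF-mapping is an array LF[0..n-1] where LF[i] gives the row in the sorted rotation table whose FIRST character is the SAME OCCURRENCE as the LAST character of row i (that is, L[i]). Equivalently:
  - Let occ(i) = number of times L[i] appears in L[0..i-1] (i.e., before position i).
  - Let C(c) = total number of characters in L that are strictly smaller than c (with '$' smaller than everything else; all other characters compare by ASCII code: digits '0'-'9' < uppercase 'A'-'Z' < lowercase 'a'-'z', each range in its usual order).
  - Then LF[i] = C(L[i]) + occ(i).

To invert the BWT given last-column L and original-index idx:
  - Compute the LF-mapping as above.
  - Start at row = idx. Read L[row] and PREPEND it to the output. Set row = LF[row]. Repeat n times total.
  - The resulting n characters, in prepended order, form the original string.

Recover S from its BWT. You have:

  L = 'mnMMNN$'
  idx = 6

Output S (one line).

Answer: nMMNNm$

Derivation:
LF mapping: 5 6 1 2 3 4 0
Walk LF starting at row 6, prepending L[row]:
  step 1: row=6, L[6]='$', prepend. Next row=LF[6]=0
  step 2: row=0, L[0]='m', prepend. Next row=LF[0]=5
  step 3: row=5, L[5]='N', prepend. Next row=LF[5]=4
  step 4: row=4, L[4]='N', prepend. Next row=LF[4]=3
  step 5: row=3, L[3]='M', prepend. Next row=LF[3]=2
  step 6: row=2, L[2]='M', prepend. Next row=LF[2]=1
  step 7: row=1, L[1]='n', prepend. Next row=LF[1]=6
Reversed output: nMMNNm$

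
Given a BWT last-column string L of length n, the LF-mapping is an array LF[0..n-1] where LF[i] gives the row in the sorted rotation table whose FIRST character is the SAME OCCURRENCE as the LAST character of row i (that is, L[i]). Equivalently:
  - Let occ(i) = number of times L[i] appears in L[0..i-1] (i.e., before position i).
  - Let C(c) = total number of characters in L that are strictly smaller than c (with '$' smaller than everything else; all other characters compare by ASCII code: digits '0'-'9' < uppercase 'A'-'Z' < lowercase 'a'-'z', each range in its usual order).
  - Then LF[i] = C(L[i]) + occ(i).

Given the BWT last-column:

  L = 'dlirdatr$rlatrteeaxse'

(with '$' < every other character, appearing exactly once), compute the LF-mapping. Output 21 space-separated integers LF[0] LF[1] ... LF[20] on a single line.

Answer: 4 10 9 12 5 1 17 13 0 14 11 2 18 15 19 6 7 3 20 16 8

Derivation:
Char counts: '$':1, 'a':3, 'd':2, 'e':3, 'i':1, 'l':2, 'r':4, 's':1, 't':3, 'x':1
C (first-col start): C('$')=0, C('a')=1, C('d')=4, C('e')=6, C('i')=9, C('l')=10, C('r')=12, C('s')=16, C('t')=17, C('x')=20
L[0]='d': occ=0, LF[0]=C('d')+0=4+0=4
L[1]='l': occ=0, LF[1]=C('l')+0=10+0=10
L[2]='i': occ=0, LF[2]=C('i')+0=9+0=9
L[3]='r': occ=0, LF[3]=C('r')+0=12+0=12
L[4]='d': occ=1, LF[4]=C('d')+1=4+1=5
L[5]='a': occ=0, LF[5]=C('a')+0=1+0=1
L[6]='t': occ=0, LF[6]=C('t')+0=17+0=17
L[7]='r': occ=1, LF[7]=C('r')+1=12+1=13
L[8]='$': occ=0, LF[8]=C('$')+0=0+0=0
L[9]='r': occ=2, LF[9]=C('r')+2=12+2=14
L[10]='l': occ=1, LF[10]=C('l')+1=10+1=11
L[11]='a': occ=1, LF[11]=C('a')+1=1+1=2
L[12]='t': occ=1, LF[12]=C('t')+1=17+1=18
L[13]='r': occ=3, LF[13]=C('r')+3=12+3=15
L[14]='t': occ=2, LF[14]=C('t')+2=17+2=19
L[15]='e': occ=0, LF[15]=C('e')+0=6+0=6
L[16]='e': occ=1, LF[16]=C('e')+1=6+1=7
L[17]='a': occ=2, LF[17]=C('a')+2=1+2=3
L[18]='x': occ=0, LF[18]=C('x')+0=20+0=20
L[19]='s': occ=0, LF[19]=C('s')+0=16+0=16
L[20]='e': occ=2, LF[20]=C('e')+2=6+2=8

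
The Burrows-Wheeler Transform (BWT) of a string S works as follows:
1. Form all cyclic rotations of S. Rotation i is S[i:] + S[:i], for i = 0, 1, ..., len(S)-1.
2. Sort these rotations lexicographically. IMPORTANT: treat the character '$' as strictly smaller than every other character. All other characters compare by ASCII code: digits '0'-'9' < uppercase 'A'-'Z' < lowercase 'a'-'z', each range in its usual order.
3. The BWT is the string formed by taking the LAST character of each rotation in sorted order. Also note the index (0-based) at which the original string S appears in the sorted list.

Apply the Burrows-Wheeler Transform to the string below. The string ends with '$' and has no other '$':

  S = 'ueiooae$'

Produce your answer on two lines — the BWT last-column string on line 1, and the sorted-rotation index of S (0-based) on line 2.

Answer: eoaueoi$
7

Derivation:
All 8 rotations (rotation i = S[i:]+S[:i]):
  rot[0] = ueiooae$
  rot[1] = eiooae$u
  rot[2] = iooae$ue
  rot[3] = ooae$uei
  rot[4] = oae$ueio
  rot[5] = ae$ueioo
  rot[6] = e$ueiooa
  rot[7] = $ueiooae
Sorted (with $ < everything):
  sorted[0] = $ueiooae  (last char: 'e')
  sorted[1] = ae$ueioo  (last char: 'o')
  sorted[2] = e$ueiooa  (last char: 'a')
  sorted[3] = eiooae$u  (last char: 'u')
  sorted[4] = iooae$ue  (last char: 'e')
  sorted[5] = oae$ueio  (last char: 'o')
  sorted[6] = ooae$uei  (last char: 'i')
  sorted[7] = ueiooae$  (last char: '$')
Last column: eoaueoi$
Original string S is at sorted index 7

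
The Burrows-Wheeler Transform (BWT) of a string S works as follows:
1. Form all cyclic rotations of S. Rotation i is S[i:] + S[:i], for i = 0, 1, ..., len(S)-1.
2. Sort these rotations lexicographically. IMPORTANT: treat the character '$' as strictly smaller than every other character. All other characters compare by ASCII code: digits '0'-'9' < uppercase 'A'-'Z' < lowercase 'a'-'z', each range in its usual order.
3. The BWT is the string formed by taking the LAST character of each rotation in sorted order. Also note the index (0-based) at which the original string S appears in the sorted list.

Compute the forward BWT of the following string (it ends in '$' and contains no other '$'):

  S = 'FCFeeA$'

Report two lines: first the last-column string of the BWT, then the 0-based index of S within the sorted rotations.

Answer: AeF$CeF
3

Derivation:
All 7 rotations (rotation i = S[i:]+S[:i]):
  rot[0] = FCFeeA$
  rot[1] = CFeeA$F
  rot[2] = FeeA$FC
  rot[3] = eeA$FCF
  rot[4] = eA$FCFe
  rot[5] = A$FCFee
  rot[6] = $FCFeeA
Sorted (with $ < everything):
  sorted[0] = $FCFeeA  (last char: 'A')
  sorted[1] = A$FCFee  (last char: 'e')
  sorted[2] = CFeeA$F  (last char: 'F')
  sorted[3] = FCFeeA$  (last char: '$')
  sorted[4] = FeeA$FC  (last char: 'C')
  sorted[5] = eA$FCFe  (last char: 'e')
  sorted[6] = eeA$FCF  (last char: 'F')
Last column: AeF$CeF
Original string S is at sorted index 3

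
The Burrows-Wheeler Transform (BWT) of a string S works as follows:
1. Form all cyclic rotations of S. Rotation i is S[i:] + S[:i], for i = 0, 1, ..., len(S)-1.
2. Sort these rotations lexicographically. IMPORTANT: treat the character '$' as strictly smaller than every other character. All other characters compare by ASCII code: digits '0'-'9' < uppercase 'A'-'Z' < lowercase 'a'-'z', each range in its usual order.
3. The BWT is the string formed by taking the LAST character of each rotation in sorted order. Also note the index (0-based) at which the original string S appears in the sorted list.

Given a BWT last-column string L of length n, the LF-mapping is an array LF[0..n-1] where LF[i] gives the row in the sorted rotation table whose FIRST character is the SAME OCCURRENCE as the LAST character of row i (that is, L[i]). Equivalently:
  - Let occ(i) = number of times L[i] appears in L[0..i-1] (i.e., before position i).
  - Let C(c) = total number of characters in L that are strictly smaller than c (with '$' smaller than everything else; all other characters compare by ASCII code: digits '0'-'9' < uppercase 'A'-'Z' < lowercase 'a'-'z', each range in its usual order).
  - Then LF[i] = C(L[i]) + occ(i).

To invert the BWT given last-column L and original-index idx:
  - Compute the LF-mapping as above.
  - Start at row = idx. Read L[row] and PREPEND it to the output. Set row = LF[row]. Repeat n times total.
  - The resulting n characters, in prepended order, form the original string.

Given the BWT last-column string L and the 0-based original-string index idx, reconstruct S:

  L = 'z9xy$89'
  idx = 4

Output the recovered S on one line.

LF mapping: 6 2 4 5 0 1 3
Walk LF starting at row 4, prepending L[row]:
  step 1: row=4, L[4]='$', prepend. Next row=LF[4]=0
  step 2: row=0, L[0]='z', prepend. Next row=LF[0]=6
  step 3: row=6, L[6]='9', prepend. Next row=LF[6]=3
  step 4: row=3, L[3]='y', prepend. Next row=LF[3]=5
  step 5: row=5, L[5]='8', prepend. Next row=LF[5]=1
  step 6: row=1, L[1]='9', prepend. Next row=LF[1]=2
  step 7: row=2, L[2]='x', prepend. Next row=LF[2]=4
Reversed output: x98y9z$

Answer: x98y9z$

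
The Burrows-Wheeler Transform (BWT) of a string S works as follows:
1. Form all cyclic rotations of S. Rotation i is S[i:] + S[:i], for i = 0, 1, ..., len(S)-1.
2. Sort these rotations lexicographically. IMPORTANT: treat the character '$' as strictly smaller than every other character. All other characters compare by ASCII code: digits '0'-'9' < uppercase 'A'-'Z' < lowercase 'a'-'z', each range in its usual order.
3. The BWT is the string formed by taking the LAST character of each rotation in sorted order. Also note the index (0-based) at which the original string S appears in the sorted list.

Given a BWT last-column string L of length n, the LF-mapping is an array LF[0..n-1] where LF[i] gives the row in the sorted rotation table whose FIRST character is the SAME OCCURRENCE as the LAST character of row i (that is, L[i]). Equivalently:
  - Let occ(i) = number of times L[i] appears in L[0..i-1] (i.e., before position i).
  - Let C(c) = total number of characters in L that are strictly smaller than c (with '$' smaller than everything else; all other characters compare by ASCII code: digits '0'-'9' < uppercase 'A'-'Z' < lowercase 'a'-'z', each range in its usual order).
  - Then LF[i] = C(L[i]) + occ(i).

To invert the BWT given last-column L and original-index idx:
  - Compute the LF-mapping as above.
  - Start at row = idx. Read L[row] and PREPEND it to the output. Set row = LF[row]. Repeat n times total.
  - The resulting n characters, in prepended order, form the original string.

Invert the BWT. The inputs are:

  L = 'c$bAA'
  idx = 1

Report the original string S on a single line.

LF mapping: 4 0 3 1 2
Walk LF starting at row 1, prepending L[row]:
  step 1: row=1, L[1]='$', prepend. Next row=LF[1]=0
  step 2: row=0, L[0]='c', prepend. Next row=LF[0]=4
  step 3: row=4, L[4]='A', prepend. Next row=LF[4]=2
  step 4: row=2, L[2]='b', prepend. Next row=LF[2]=3
  step 5: row=3, L[3]='A', prepend. Next row=LF[3]=1
Reversed output: AbAc$

Answer: AbAc$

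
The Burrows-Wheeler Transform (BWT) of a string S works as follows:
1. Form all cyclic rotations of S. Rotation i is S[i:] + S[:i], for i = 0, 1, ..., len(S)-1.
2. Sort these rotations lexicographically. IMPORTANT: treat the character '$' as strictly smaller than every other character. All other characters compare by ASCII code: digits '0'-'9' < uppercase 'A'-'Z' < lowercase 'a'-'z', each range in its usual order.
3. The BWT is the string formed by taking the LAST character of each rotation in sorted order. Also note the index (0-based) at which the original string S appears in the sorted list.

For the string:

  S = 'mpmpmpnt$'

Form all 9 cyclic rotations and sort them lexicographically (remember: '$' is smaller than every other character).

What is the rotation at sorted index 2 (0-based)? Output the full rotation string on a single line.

Answer: mpmpnt$mp

Derivation:
All 9 rotations (rotation i = S[i:]+S[:i]):
  rot[0] = mpmpmpnt$
  rot[1] = pmpmpnt$m
  rot[2] = mpmpnt$mp
  rot[3] = pmpnt$mpm
  rot[4] = mpnt$mpmp
  rot[5] = pnt$mpmpm
  rot[6] = nt$mpmpmp
  rot[7] = t$mpmpmpn
  rot[8] = $mpmpmpnt
Sorted (with $ < everything):
  sorted[0] = $mpmpmpnt
  sorted[1] = mpmpmpnt$
  sorted[2] = mpmpnt$mp
  sorted[3] = mpnt$mpmp
  sorted[4] = nt$mpmpmp
  sorted[5] = pmpmpnt$m
  sorted[6] = pmpnt$mpm
  sorted[7] = pnt$mpmpm
  sorted[8] = t$mpmpmpn
sorted[2] = mpmpnt$mp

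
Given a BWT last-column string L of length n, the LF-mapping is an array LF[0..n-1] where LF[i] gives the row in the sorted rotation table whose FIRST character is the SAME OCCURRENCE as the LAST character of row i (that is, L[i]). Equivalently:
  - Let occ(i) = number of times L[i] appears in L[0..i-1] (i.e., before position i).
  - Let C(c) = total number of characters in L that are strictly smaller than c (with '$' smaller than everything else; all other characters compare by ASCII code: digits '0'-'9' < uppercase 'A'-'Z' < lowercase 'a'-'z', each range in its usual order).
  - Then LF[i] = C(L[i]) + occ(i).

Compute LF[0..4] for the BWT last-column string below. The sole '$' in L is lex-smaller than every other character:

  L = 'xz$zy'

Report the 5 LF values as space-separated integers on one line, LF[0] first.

Answer: 1 3 0 4 2

Derivation:
Char counts: '$':1, 'x':1, 'y':1, 'z':2
C (first-col start): C('$')=0, C('x')=1, C('y')=2, C('z')=3
L[0]='x': occ=0, LF[0]=C('x')+0=1+0=1
L[1]='z': occ=0, LF[1]=C('z')+0=3+0=3
L[2]='$': occ=0, LF[2]=C('$')+0=0+0=0
L[3]='z': occ=1, LF[3]=C('z')+1=3+1=4
L[4]='y': occ=0, LF[4]=C('y')+0=2+0=2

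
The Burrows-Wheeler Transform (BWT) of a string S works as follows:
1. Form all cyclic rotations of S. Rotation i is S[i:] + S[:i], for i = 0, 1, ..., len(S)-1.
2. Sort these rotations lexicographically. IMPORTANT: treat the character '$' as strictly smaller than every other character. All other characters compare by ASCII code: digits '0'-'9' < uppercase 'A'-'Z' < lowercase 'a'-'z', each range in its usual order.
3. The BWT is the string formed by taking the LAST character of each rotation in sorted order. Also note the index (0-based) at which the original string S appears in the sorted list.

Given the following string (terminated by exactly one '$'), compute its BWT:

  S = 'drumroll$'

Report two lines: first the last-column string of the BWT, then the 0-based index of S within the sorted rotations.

Answer: l$lourmdr
1

Derivation:
All 9 rotations (rotation i = S[i:]+S[:i]):
  rot[0] = drumroll$
  rot[1] = rumroll$d
  rot[2] = umroll$dr
  rot[3] = mroll$dru
  rot[4] = roll$drum
  rot[5] = oll$drumr
  rot[6] = ll$drumro
  rot[7] = l$drumrol
  rot[8] = $drumroll
Sorted (with $ < everything):
  sorted[0] = $drumroll  (last char: 'l')
  sorted[1] = drumroll$  (last char: '$')
  sorted[2] = l$drumrol  (last char: 'l')
  sorted[3] = ll$drumro  (last char: 'o')
  sorted[4] = mroll$dru  (last char: 'u')
  sorted[5] = oll$drumr  (last char: 'r')
  sorted[6] = roll$drum  (last char: 'm')
  sorted[7] = rumroll$d  (last char: 'd')
  sorted[8] = umroll$dr  (last char: 'r')
Last column: l$lourmdr
Original string S is at sorted index 1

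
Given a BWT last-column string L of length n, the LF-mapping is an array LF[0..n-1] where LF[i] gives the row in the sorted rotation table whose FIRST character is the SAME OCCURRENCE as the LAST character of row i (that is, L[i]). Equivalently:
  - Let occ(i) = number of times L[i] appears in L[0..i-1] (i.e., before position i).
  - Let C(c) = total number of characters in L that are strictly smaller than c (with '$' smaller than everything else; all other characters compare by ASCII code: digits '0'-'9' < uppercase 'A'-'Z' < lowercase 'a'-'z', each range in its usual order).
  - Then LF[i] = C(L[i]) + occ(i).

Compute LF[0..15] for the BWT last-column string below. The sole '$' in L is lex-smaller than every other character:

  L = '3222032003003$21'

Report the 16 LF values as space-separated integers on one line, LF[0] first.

Char counts: '$':1, '0':5, '1':1, '2':5, '3':4
C (first-col start): C('$')=0, C('0')=1, C('1')=6, C('2')=7, C('3')=12
L[0]='3': occ=0, LF[0]=C('3')+0=12+0=12
L[1]='2': occ=0, LF[1]=C('2')+0=7+0=7
L[2]='2': occ=1, LF[2]=C('2')+1=7+1=8
L[3]='2': occ=2, LF[3]=C('2')+2=7+2=9
L[4]='0': occ=0, LF[4]=C('0')+0=1+0=1
L[5]='3': occ=1, LF[5]=C('3')+1=12+1=13
L[6]='2': occ=3, LF[6]=C('2')+3=7+3=10
L[7]='0': occ=1, LF[7]=C('0')+1=1+1=2
L[8]='0': occ=2, LF[8]=C('0')+2=1+2=3
L[9]='3': occ=2, LF[9]=C('3')+2=12+2=14
L[10]='0': occ=3, LF[10]=C('0')+3=1+3=4
L[11]='0': occ=4, LF[11]=C('0')+4=1+4=5
L[12]='3': occ=3, LF[12]=C('3')+3=12+3=15
L[13]='$': occ=0, LF[13]=C('$')+0=0+0=0
L[14]='2': occ=4, LF[14]=C('2')+4=7+4=11
L[15]='1': occ=0, LF[15]=C('1')+0=6+0=6

Answer: 12 7 8 9 1 13 10 2 3 14 4 5 15 0 11 6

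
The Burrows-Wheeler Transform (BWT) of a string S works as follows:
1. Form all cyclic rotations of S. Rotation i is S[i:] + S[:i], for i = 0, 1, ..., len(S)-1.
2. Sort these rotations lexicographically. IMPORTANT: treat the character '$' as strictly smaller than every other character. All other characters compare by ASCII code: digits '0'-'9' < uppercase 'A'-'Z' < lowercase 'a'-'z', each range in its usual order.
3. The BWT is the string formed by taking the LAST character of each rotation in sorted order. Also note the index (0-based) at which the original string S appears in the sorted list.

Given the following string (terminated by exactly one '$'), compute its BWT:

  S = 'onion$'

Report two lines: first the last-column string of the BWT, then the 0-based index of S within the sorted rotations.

Answer: nnooi$
5

Derivation:
All 6 rotations (rotation i = S[i:]+S[:i]):
  rot[0] = onion$
  rot[1] = nion$o
  rot[2] = ion$on
  rot[3] = on$oni
  rot[4] = n$onio
  rot[5] = $onion
Sorted (with $ < everything):
  sorted[0] = $onion  (last char: 'n')
  sorted[1] = ion$on  (last char: 'n')
  sorted[2] = n$onio  (last char: 'o')
  sorted[3] = nion$o  (last char: 'o')
  sorted[4] = on$oni  (last char: 'i')
  sorted[5] = onion$  (last char: '$')
Last column: nnooi$
Original string S is at sorted index 5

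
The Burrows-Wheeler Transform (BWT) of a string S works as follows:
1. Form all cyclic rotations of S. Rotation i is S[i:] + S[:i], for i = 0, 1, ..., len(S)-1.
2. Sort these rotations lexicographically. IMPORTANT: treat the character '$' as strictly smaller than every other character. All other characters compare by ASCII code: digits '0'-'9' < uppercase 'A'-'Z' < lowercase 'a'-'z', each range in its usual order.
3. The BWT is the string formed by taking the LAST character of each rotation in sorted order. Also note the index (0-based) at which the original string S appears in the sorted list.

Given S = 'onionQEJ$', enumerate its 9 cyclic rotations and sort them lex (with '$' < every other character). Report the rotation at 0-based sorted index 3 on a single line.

Answer: QEJ$onion

Derivation:
All 9 rotations (rotation i = S[i:]+S[:i]):
  rot[0] = onionQEJ$
  rot[1] = nionQEJ$o
  rot[2] = ionQEJ$on
  rot[3] = onQEJ$oni
  rot[4] = nQEJ$onio
  rot[5] = QEJ$onion
  rot[6] = EJ$onionQ
  rot[7] = J$onionQE
  rot[8] = $onionQEJ
Sorted (with $ < everything):
  sorted[0] = $onionQEJ
  sorted[1] = EJ$onionQ
  sorted[2] = J$onionQE
  sorted[3] = QEJ$onion
  sorted[4] = ionQEJ$on
  sorted[5] = nQEJ$onio
  sorted[6] = nionQEJ$o
  sorted[7] = onQEJ$oni
  sorted[8] = onionQEJ$
sorted[3] = QEJ$onion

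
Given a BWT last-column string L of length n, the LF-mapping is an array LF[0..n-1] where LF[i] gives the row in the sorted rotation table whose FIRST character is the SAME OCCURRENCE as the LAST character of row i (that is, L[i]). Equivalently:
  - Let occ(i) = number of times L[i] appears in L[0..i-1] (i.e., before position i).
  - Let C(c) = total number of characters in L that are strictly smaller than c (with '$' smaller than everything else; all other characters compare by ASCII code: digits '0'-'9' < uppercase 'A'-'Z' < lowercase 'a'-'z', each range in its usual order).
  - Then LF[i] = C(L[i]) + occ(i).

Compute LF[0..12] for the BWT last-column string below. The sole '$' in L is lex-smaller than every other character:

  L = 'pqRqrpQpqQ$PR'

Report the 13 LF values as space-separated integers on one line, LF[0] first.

Char counts: '$':1, 'P':1, 'Q':2, 'R':2, 'p':3, 'q':3, 'r':1
C (first-col start): C('$')=0, C('P')=1, C('Q')=2, C('R')=4, C('p')=6, C('q')=9, C('r')=12
L[0]='p': occ=0, LF[0]=C('p')+0=6+0=6
L[1]='q': occ=0, LF[1]=C('q')+0=9+0=9
L[2]='R': occ=0, LF[2]=C('R')+0=4+0=4
L[3]='q': occ=1, LF[3]=C('q')+1=9+1=10
L[4]='r': occ=0, LF[4]=C('r')+0=12+0=12
L[5]='p': occ=1, LF[5]=C('p')+1=6+1=7
L[6]='Q': occ=0, LF[6]=C('Q')+0=2+0=2
L[7]='p': occ=2, LF[7]=C('p')+2=6+2=8
L[8]='q': occ=2, LF[8]=C('q')+2=9+2=11
L[9]='Q': occ=1, LF[9]=C('Q')+1=2+1=3
L[10]='$': occ=0, LF[10]=C('$')+0=0+0=0
L[11]='P': occ=0, LF[11]=C('P')+0=1+0=1
L[12]='R': occ=1, LF[12]=C('R')+1=4+1=5

Answer: 6 9 4 10 12 7 2 8 11 3 0 1 5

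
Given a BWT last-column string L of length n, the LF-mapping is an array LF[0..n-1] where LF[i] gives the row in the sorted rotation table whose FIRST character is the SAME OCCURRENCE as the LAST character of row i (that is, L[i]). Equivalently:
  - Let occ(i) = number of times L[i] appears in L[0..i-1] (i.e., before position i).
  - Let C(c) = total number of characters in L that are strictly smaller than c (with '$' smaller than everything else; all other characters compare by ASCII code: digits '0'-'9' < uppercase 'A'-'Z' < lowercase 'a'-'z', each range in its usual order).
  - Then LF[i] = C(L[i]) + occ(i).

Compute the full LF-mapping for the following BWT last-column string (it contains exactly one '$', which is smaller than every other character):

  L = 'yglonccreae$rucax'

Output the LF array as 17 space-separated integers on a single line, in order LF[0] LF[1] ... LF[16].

Char counts: '$':1, 'a':2, 'c':3, 'e':2, 'g':1, 'l':1, 'n':1, 'o':1, 'r':2, 'u':1, 'x':1, 'y':1
C (first-col start): C('$')=0, C('a')=1, C('c')=3, C('e')=6, C('g')=8, C('l')=9, C('n')=10, C('o')=11, C('r')=12, C('u')=14, C('x')=15, C('y')=16
L[0]='y': occ=0, LF[0]=C('y')+0=16+0=16
L[1]='g': occ=0, LF[1]=C('g')+0=8+0=8
L[2]='l': occ=0, LF[2]=C('l')+0=9+0=9
L[3]='o': occ=0, LF[3]=C('o')+0=11+0=11
L[4]='n': occ=0, LF[4]=C('n')+0=10+0=10
L[5]='c': occ=0, LF[5]=C('c')+0=3+0=3
L[6]='c': occ=1, LF[6]=C('c')+1=3+1=4
L[7]='r': occ=0, LF[7]=C('r')+0=12+0=12
L[8]='e': occ=0, LF[8]=C('e')+0=6+0=6
L[9]='a': occ=0, LF[9]=C('a')+0=1+0=1
L[10]='e': occ=1, LF[10]=C('e')+1=6+1=7
L[11]='$': occ=0, LF[11]=C('$')+0=0+0=0
L[12]='r': occ=1, LF[12]=C('r')+1=12+1=13
L[13]='u': occ=0, LF[13]=C('u')+0=14+0=14
L[14]='c': occ=2, LF[14]=C('c')+2=3+2=5
L[15]='a': occ=1, LF[15]=C('a')+1=1+1=2
L[16]='x': occ=0, LF[16]=C('x')+0=15+0=15

Answer: 16 8 9 11 10 3 4 12 6 1 7 0 13 14 5 2 15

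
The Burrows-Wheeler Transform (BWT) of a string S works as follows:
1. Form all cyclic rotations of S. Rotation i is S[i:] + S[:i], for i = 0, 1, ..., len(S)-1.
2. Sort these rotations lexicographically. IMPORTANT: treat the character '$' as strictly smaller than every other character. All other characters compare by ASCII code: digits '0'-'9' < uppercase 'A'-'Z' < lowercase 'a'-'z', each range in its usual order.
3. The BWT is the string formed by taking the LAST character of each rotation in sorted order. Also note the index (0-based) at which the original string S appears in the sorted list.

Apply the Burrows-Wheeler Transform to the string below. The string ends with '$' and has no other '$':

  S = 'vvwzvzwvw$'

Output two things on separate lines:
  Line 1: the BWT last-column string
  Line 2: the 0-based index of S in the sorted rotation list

All 10 rotations (rotation i = S[i:]+S[:i]):
  rot[0] = vvwzvzwvw$
  rot[1] = vwzvzwvw$v
  rot[2] = wzvzwvw$vv
  rot[3] = zvzwvw$vvw
  rot[4] = vzwvw$vvwz
  rot[5] = zwvw$vvwzv
  rot[6] = wvw$vvwzvz
  rot[7] = vw$vvwzvzw
  rot[8] = w$vvwzvzwv
  rot[9] = $vvwzvzwvw
Sorted (with $ < everything):
  sorted[0] = $vvwzvzwvw  (last char: 'w')
  sorted[1] = vvwzvzwvw$  (last char: '$')
  sorted[2] = vw$vvwzvzw  (last char: 'w')
  sorted[3] = vwzvzwvw$v  (last char: 'v')
  sorted[4] = vzwvw$vvwz  (last char: 'z')
  sorted[5] = w$vvwzvzwv  (last char: 'v')
  sorted[6] = wvw$vvwzvz  (last char: 'z')
  sorted[7] = wzvzwvw$vv  (last char: 'v')
  sorted[8] = zvzwvw$vvw  (last char: 'w')
  sorted[9] = zwvw$vvwzv  (last char: 'v')
Last column: w$wvzvzvwv
Original string S is at sorted index 1

Answer: w$wvzvzvwv
1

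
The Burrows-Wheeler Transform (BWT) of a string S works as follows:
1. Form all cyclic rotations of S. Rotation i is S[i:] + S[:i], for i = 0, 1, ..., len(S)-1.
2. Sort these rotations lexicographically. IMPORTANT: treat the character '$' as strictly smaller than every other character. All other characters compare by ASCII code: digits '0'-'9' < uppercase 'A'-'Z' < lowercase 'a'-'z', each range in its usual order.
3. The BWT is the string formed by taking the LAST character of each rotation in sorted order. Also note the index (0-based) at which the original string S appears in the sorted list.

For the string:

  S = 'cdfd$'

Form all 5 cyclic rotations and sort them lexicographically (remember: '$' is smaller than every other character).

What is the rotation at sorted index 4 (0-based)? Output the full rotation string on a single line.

All 5 rotations (rotation i = S[i:]+S[:i]):
  rot[0] = cdfd$
  rot[1] = dfd$c
  rot[2] = fd$cd
  rot[3] = d$cdf
  rot[4] = $cdfd
Sorted (with $ < everything):
  sorted[0] = $cdfd
  sorted[1] = cdfd$
  sorted[2] = d$cdf
  sorted[3] = dfd$c
  sorted[4] = fd$cd
sorted[4] = fd$cd

Answer: fd$cd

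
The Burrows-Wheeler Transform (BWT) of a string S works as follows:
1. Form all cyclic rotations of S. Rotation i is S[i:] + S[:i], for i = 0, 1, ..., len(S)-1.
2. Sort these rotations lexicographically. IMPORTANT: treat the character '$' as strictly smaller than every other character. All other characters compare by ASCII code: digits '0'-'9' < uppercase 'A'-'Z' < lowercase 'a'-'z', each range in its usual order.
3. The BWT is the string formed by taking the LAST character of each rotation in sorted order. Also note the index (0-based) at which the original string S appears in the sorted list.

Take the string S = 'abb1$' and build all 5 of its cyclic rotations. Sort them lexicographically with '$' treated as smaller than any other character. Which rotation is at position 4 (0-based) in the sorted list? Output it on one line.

Answer: bb1$a

Derivation:
All 5 rotations (rotation i = S[i:]+S[:i]):
  rot[0] = abb1$
  rot[1] = bb1$a
  rot[2] = b1$ab
  rot[3] = 1$abb
  rot[4] = $abb1
Sorted (with $ < everything):
  sorted[0] = $abb1
  sorted[1] = 1$abb
  sorted[2] = abb1$
  sorted[3] = b1$ab
  sorted[4] = bb1$a
sorted[4] = bb1$a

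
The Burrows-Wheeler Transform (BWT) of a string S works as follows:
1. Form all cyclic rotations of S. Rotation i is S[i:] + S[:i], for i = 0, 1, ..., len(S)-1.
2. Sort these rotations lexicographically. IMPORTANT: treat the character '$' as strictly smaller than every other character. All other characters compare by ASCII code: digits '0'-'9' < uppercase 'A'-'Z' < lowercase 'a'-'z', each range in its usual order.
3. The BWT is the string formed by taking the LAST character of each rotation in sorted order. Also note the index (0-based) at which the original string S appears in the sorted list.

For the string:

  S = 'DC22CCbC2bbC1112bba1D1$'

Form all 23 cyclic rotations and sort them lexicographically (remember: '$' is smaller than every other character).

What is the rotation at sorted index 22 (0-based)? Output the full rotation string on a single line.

Answer: bba1D1$DC22CCbC2bbC1112

Derivation:
All 23 rotations (rotation i = S[i:]+S[:i]):
  rot[0] = DC22CCbC2bbC1112bba1D1$
  rot[1] = C22CCbC2bbC1112bba1D1$D
  rot[2] = 22CCbC2bbC1112bba1D1$DC
  rot[3] = 2CCbC2bbC1112bba1D1$DC2
  rot[4] = CCbC2bbC1112bba1D1$DC22
  rot[5] = CbC2bbC1112bba1D1$DC22C
  rot[6] = bC2bbC1112bba1D1$DC22CC
  rot[7] = C2bbC1112bba1D1$DC22CCb
  rot[8] = 2bbC1112bba1D1$DC22CCbC
  rot[9] = bbC1112bba1D1$DC22CCbC2
  rot[10] = bC1112bba1D1$DC22CCbC2b
  rot[11] = C1112bba1D1$DC22CCbC2bb
  rot[12] = 1112bba1D1$DC22CCbC2bbC
  rot[13] = 112bba1D1$DC22CCbC2bbC1
  rot[14] = 12bba1D1$DC22CCbC2bbC11
  rot[15] = 2bba1D1$DC22CCbC2bbC111
  rot[16] = bba1D1$DC22CCbC2bbC1112
  rot[17] = ba1D1$DC22CCbC2bbC1112b
  rot[18] = a1D1$DC22CCbC2bbC1112bb
  rot[19] = 1D1$DC22CCbC2bbC1112bba
  rot[20] = D1$DC22CCbC2bbC1112bba1
  rot[21] = 1$DC22CCbC2bbC1112bba1D
  rot[22] = $DC22CCbC2bbC1112bba1D1
Sorted (with $ < everything):
  sorted[0] = $DC22CCbC2bbC1112bba1D1
  sorted[1] = 1$DC22CCbC2bbC1112bba1D
  sorted[2] = 1112bba1D1$DC22CCbC2bbC
  sorted[3] = 112bba1D1$DC22CCbC2bbC1
  sorted[4] = 12bba1D1$DC22CCbC2bbC11
  sorted[5] = 1D1$DC22CCbC2bbC1112bba
  sorted[6] = 22CCbC2bbC1112bba1D1$DC
  sorted[7] = 2CCbC2bbC1112bba1D1$DC2
  sorted[8] = 2bbC1112bba1D1$DC22CCbC
  sorted[9] = 2bba1D1$DC22CCbC2bbC111
  sorted[10] = C1112bba1D1$DC22CCbC2bb
  sorted[11] = C22CCbC2bbC1112bba1D1$D
  sorted[12] = C2bbC1112bba1D1$DC22CCb
  sorted[13] = CCbC2bbC1112bba1D1$DC22
  sorted[14] = CbC2bbC1112bba1D1$DC22C
  sorted[15] = D1$DC22CCbC2bbC1112bba1
  sorted[16] = DC22CCbC2bbC1112bba1D1$
  sorted[17] = a1D1$DC22CCbC2bbC1112bb
  sorted[18] = bC1112bba1D1$DC22CCbC2b
  sorted[19] = bC2bbC1112bba1D1$DC22CC
  sorted[20] = ba1D1$DC22CCbC2bbC1112b
  sorted[21] = bbC1112bba1D1$DC22CCbC2
  sorted[22] = bba1D1$DC22CCbC2bbC1112
sorted[22] = bba1D1$DC22CCbC2bbC1112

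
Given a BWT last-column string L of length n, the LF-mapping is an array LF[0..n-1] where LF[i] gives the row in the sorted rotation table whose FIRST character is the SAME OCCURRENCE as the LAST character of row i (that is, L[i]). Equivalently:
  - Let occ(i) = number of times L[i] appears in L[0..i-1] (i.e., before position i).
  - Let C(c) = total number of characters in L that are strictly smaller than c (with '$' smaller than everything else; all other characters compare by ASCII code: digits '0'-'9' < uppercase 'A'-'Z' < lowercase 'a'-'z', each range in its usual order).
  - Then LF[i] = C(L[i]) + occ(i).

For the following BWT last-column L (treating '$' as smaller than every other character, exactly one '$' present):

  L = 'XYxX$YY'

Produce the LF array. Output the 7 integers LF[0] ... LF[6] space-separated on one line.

Answer: 1 3 6 2 0 4 5

Derivation:
Char counts: '$':1, 'X':2, 'Y':3, 'x':1
C (first-col start): C('$')=0, C('X')=1, C('Y')=3, C('x')=6
L[0]='X': occ=0, LF[0]=C('X')+0=1+0=1
L[1]='Y': occ=0, LF[1]=C('Y')+0=3+0=3
L[2]='x': occ=0, LF[2]=C('x')+0=6+0=6
L[3]='X': occ=1, LF[3]=C('X')+1=1+1=2
L[4]='$': occ=0, LF[4]=C('$')+0=0+0=0
L[5]='Y': occ=1, LF[5]=C('Y')+1=3+1=4
L[6]='Y': occ=2, LF[6]=C('Y')+2=3+2=5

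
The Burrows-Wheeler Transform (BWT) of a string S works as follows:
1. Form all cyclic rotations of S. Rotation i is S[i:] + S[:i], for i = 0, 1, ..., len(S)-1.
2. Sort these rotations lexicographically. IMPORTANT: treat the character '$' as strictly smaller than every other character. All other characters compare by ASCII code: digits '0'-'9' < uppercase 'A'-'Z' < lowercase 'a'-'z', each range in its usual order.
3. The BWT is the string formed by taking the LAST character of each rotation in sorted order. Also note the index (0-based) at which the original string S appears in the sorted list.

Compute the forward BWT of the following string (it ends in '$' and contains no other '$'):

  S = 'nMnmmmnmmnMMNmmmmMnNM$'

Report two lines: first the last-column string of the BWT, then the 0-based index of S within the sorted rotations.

Answer: MNnMmnnMmmmNnnmmmm$MMm
18

Derivation:
All 22 rotations (rotation i = S[i:]+S[:i]):
  rot[0] = nMnmmmnmmnMMNmmmmMnNM$
  rot[1] = MnmmmnmmnMMNmmmmMnNM$n
  rot[2] = nmmmnmmnMMNmmmmMnNM$nM
  rot[3] = mmmnmmnMMNmmmmMnNM$nMn
  rot[4] = mmnmmnMMNmmmmMnNM$nMnm
  rot[5] = mnmmnMMNmmmmMnNM$nMnmm
  rot[6] = nmmnMMNmmmmMnNM$nMnmmm
  rot[7] = mmnMMNmmmmMnNM$nMnmmmn
  rot[8] = mnMMNmmmmMnNM$nMnmmmnm
  rot[9] = nMMNmmmmMnNM$nMnmmmnmm
  rot[10] = MMNmmmmMnNM$nMnmmmnmmn
  rot[11] = MNmmmmMnNM$nMnmmmnmmnM
  rot[12] = NmmmmMnNM$nMnmmmnmmnMM
  rot[13] = mmmmMnNM$nMnmmmnmmnMMN
  rot[14] = mmmMnNM$nMnmmmnmmnMMNm
  rot[15] = mmMnNM$nMnmmmnmmnMMNmm
  rot[16] = mMnNM$nMnmmmnmmnMMNmmm
  rot[17] = MnNM$nMnmmmnmmnMMNmmmm
  rot[18] = nNM$nMnmmmnmmnMMNmmmmM
  rot[19] = NM$nMnmmmnmmnMMNmmmmMn
  rot[20] = M$nMnmmmnmmnMMNmmmmMnN
  rot[21] = $nMnmmmnmmnMMNmmmmMnNM
Sorted (with $ < everything):
  sorted[0] = $nMnmmmnmmnMMNmmmmMnNM  (last char: 'M')
  sorted[1] = M$nMnmmmnmmnMMNmmmmMnN  (last char: 'N')
  sorted[2] = MMNmmmmMnNM$nMnmmmnmmn  (last char: 'n')
  sorted[3] = MNmmmmMnNM$nMnmmmnmmnM  (last char: 'M')
  sorted[4] = MnNM$nMnmmmnmmnMMNmmmm  (last char: 'm')
  sorted[5] = MnmmmnmmnMMNmmmmMnNM$n  (last char: 'n')
  sorted[6] = NM$nMnmmmnmmnMMNmmmmMn  (last char: 'n')
  sorted[7] = NmmmmMnNM$nMnmmmnmmnMM  (last char: 'M')
  sorted[8] = mMnNM$nMnmmmnmmnMMNmmm  (last char: 'm')
  sorted[9] = mmMnNM$nMnmmmnmmnMMNmm  (last char: 'm')
  sorted[10] = mmmMnNM$nMnmmmnmmnMMNm  (last char: 'm')
  sorted[11] = mmmmMnNM$nMnmmmnmmnMMN  (last char: 'N')
  sorted[12] = mmmnmmnMMNmmmmMnNM$nMn  (last char: 'n')
  sorted[13] = mmnMMNmmmmMnNM$nMnmmmn  (last char: 'n')
  sorted[14] = mmnmmnMMNmmmmMnNM$nMnm  (last char: 'm')
  sorted[15] = mnMMNmmmmMnNM$nMnmmmnm  (last char: 'm')
  sorted[16] = mnmmnMMNmmmmMnNM$nMnmm  (last char: 'm')
  sorted[17] = nMMNmmmmMnNM$nMnmmmnmm  (last char: 'm')
  sorted[18] = nMnmmmnmmnMMNmmmmMnNM$  (last char: '$')
  sorted[19] = nNM$nMnmmmnmmnMMNmmmmM  (last char: 'M')
  sorted[20] = nmmmnmmnMMNmmmmMnNM$nM  (last char: 'M')
  sorted[21] = nmmnMMNmmmmMnNM$nMnmmm  (last char: 'm')
Last column: MNnMmnnMmmmNnnmmmm$MMm
Original string S is at sorted index 18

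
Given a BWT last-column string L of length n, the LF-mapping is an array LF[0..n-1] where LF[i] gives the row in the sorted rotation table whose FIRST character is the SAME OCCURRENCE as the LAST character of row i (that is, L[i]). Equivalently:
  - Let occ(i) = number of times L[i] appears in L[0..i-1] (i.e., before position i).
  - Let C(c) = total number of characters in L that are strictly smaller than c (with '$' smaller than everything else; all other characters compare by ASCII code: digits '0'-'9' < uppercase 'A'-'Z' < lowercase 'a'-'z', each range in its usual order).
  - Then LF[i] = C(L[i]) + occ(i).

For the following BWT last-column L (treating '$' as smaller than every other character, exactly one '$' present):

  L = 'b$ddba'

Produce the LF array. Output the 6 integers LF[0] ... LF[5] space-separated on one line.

Char counts: '$':1, 'a':1, 'b':2, 'd':2
C (first-col start): C('$')=0, C('a')=1, C('b')=2, C('d')=4
L[0]='b': occ=0, LF[0]=C('b')+0=2+0=2
L[1]='$': occ=0, LF[1]=C('$')+0=0+0=0
L[2]='d': occ=0, LF[2]=C('d')+0=4+0=4
L[3]='d': occ=1, LF[3]=C('d')+1=4+1=5
L[4]='b': occ=1, LF[4]=C('b')+1=2+1=3
L[5]='a': occ=0, LF[5]=C('a')+0=1+0=1

Answer: 2 0 4 5 3 1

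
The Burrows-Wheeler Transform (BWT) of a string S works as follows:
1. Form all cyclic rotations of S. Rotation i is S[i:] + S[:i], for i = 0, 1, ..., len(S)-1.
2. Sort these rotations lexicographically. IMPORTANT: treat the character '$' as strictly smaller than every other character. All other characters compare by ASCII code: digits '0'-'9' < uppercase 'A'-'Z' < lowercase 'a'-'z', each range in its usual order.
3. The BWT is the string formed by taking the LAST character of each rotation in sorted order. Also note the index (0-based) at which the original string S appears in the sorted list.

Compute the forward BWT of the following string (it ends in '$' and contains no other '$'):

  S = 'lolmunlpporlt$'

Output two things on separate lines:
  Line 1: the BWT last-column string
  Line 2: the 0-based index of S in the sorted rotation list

Answer: to$nrlulpplolm
2

Derivation:
All 14 rotations (rotation i = S[i:]+S[:i]):
  rot[0] = lolmunlpporlt$
  rot[1] = olmunlpporlt$l
  rot[2] = lmunlpporlt$lo
  rot[3] = munlpporlt$lol
  rot[4] = unlpporlt$lolm
  rot[5] = nlpporlt$lolmu
  rot[6] = lpporlt$lolmun
  rot[7] = pporlt$lolmunl
  rot[8] = porlt$lolmunlp
  rot[9] = orlt$lolmunlpp
  rot[10] = rlt$lolmunlppo
  rot[11] = lt$lolmunlppor
  rot[12] = t$lolmunlpporl
  rot[13] = $lolmunlpporlt
Sorted (with $ < everything):
  sorted[0] = $lolmunlpporlt  (last char: 't')
  sorted[1] = lmunlpporlt$lo  (last char: 'o')
  sorted[2] = lolmunlpporlt$  (last char: '$')
  sorted[3] = lpporlt$lolmun  (last char: 'n')
  sorted[4] = lt$lolmunlppor  (last char: 'r')
  sorted[5] = munlpporlt$lol  (last char: 'l')
  sorted[6] = nlpporlt$lolmu  (last char: 'u')
  sorted[7] = olmunlpporlt$l  (last char: 'l')
  sorted[8] = orlt$lolmunlpp  (last char: 'p')
  sorted[9] = porlt$lolmunlp  (last char: 'p')
  sorted[10] = pporlt$lolmunl  (last char: 'l')
  sorted[11] = rlt$lolmunlppo  (last char: 'o')
  sorted[12] = t$lolmunlpporl  (last char: 'l')
  sorted[13] = unlpporlt$lolm  (last char: 'm')
Last column: to$nrlulpplolm
Original string S is at sorted index 2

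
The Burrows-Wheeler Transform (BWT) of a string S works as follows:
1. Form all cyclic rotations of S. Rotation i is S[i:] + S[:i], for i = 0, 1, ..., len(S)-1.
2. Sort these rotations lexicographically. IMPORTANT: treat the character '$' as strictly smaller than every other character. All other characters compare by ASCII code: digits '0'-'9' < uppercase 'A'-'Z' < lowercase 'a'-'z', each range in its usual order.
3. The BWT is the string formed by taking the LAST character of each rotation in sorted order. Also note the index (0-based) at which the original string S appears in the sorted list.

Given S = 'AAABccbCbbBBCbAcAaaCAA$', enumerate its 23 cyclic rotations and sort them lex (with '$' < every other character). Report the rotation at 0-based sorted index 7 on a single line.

Answer: AcAaaCAA$AAABccbCbbBBCb

Derivation:
All 23 rotations (rotation i = S[i:]+S[:i]):
  rot[0] = AAABccbCbbBBCbAcAaaCAA$
  rot[1] = AABccbCbbBBCbAcAaaCAA$A
  rot[2] = ABccbCbbBBCbAcAaaCAA$AA
  rot[3] = BccbCbbBBCbAcAaaCAA$AAA
  rot[4] = ccbCbbBBCbAcAaaCAA$AAAB
  rot[5] = cbCbbBBCbAcAaaCAA$AAABc
  rot[6] = bCbbBBCbAcAaaCAA$AAABcc
  rot[7] = CbbBBCbAcAaaCAA$AAABccb
  rot[8] = bbBBCbAcAaaCAA$AAABccbC
  rot[9] = bBBCbAcAaaCAA$AAABccbCb
  rot[10] = BBCbAcAaaCAA$AAABccbCbb
  rot[11] = BCbAcAaaCAA$AAABccbCbbB
  rot[12] = CbAcAaaCAA$AAABccbCbbBB
  rot[13] = bAcAaaCAA$AAABccbCbbBBC
  rot[14] = AcAaaCAA$AAABccbCbbBBCb
  rot[15] = cAaaCAA$AAABccbCbbBBCbA
  rot[16] = AaaCAA$AAABccbCbbBBCbAc
  rot[17] = aaCAA$AAABccbCbbBBCbAcA
  rot[18] = aCAA$AAABccbCbbBBCbAcAa
  rot[19] = CAA$AAABccbCbbBBCbAcAaa
  rot[20] = AA$AAABccbCbbBBCbAcAaaC
  rot[21] = A$AAABccbCbbBBCbAcAaaCA
  rot[22] = $AAABccbCbbBBCbAcAaaCAA
Sorted (with $ < everything):
  sorted[0] = $AAABccbCbbBBCbAcAaaCAA
  sorted[1] = A$AAABccbCbbBBCbAcAaaCA
  sorted[2] = AA$AAABccbCbbBBCbAcAaaC
  sorted[3] = AAABccbCbbBBCbAcAaaCAA$
  sorted[4] = AABccbCbbBBCbAcAaaCAA$A
  sorted[5] = ABccbCbbBBCbAcAaaCAA$AA
  sorted[6] = AaaCAA$AAABccbCbbBBCbAc
  sorted[7] = AcAaaCAA$AAABccbCbbBBCb
  sorted[8] = BBCbAcAaaCAA$AAABccbCbb
  sorted[9] = BCbAcAaaCAA$AAABccbCbbB
  sorted[10] = BccbCbbBBCbAcAaaCAA$AAA
  sorted[11] = CAA$AAABccbCbbBBCbAcAaa
  sorted[12] = CbAcAaaCAA$AAABccbCbbBB
  sorted[13] = CbbBBCbAcAaaCAA$AAABccb
  sorted[14] = aCAA$AAABccbCbbBBCbAcAa
  sorted[15] = aaCAA$AAABccbCbbBBCbAcA
  sorted[16] = bAcAaaCAA$AAABccbCbbBBC
  sorted[17] = bBBCbAcAaaCAA$AAABccbCb
  sorted[18] = bCbbBBCbAcAaaCAA$AAABcc
  sorted[19] = bbBBCbAcAaaCAA$AAABccbC
  sorted[20] = cAaaCAA$AAABccbCbbBBCbA
  sorted[21] = cbCbbBBCbAcAaaCAA$AAABc
  sorted[22] = ccbCbbBBCbAcAaaCAA$AAAB
sorted[7] = AcAaaCAA$AAABccbCbbBBCb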